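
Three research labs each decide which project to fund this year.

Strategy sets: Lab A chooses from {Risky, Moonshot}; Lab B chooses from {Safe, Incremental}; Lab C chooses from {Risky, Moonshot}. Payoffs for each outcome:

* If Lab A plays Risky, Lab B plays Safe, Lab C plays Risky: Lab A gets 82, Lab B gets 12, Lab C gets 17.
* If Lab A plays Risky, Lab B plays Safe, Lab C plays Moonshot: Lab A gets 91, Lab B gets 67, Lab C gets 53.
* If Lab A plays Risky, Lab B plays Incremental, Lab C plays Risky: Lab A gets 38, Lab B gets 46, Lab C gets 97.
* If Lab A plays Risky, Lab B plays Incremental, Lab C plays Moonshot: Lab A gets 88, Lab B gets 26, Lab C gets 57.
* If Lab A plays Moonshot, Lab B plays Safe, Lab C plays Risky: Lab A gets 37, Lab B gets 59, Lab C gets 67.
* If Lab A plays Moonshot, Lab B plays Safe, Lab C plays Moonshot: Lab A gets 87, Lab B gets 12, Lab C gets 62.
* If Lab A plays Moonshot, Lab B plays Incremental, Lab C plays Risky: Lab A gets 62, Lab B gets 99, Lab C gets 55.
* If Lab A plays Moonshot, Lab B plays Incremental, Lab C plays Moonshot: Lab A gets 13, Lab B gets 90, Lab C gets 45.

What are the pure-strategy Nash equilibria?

Pure-strategy Nash equilibria: (Risky, Safe, Moonshot), (Moonshot, Incremental, Risky)

Lab A against (Safe, Risky): payoffs 82, 37 → best response Risky.
Lab A against (Safe, Moonshot): payoffs 91, 87 → best response Risky.
Lab A against (Incremental, Risky): payoffs 38, 62 → best response Moonshot.
Lab A against (Incremental, Moonshot): payoffs 88, 13 → best response Risky.
Lab B against (Risky, Risky): payoffs 12, 46 → best response Incremental.
Lab B against (Risky, Moonshot): payoffs 67, 26 → best response Safe.
Lab B against (Moonshot, Risky): payoffs 59, 99 → best response Incremental.
Lab B against (Moonshot, Moonshot): payoffs 12, 90 → best response Incremental.
Lab C against (Risky, Safe): payoffs 17, 53 → best response Moonshot.
Lab C against (Risky, Incremental): payoffs 97, 57 → best response Risky.
Lab C against (Moonshot, Safe): payoffs 67, 62 → best response Risky.
Lab C against (Moonshot, Incremental): payoffs 55, 45 → best response Risky.
Mutual best responses: (Risky, Safe, Moonshot); (Moonshot, Incremental, Risky).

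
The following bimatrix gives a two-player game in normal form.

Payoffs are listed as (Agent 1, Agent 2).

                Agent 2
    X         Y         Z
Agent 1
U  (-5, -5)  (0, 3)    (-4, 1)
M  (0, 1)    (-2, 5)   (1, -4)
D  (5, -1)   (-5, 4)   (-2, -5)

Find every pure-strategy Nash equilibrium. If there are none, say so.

Pure NE: (U, Y)

(U, X): Agent 1 can switch to M (-5 → 0). Not NE.
(U, Y): Agent 1 gets 0, best alternative -2; Agent 2 gets 3, best alternative 1. No profitable deviation — NE.
(U, Z): Agent 1 can switch to M (-4 → 1). Not NE.
(M, X): Agent 1 can switch to D (0 → 5). Not NE.
(M, Y): Agent 1 can switch to U (-2 → 0). Not NE.
(M, Z): Agent 2 can switch to X (-4 → 1). Not NE.
(D, X): Agent 2 can switch to Y (-1 → 4). Not NE.
(The remaining 2 profiles each have a profitable deviation by the same check.)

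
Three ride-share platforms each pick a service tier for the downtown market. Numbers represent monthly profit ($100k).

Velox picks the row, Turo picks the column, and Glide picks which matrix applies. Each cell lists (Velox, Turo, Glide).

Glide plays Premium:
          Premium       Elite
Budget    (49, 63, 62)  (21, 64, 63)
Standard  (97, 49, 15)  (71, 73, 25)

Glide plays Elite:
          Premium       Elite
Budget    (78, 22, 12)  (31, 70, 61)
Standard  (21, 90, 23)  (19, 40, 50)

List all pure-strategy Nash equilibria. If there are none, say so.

(Budget, Premium, Premium): Velox can switch to Standard (49 → 97). Not NE.
(Budget, Premium, Elite): Turo can switch to Elite (22 → 70). Not NE.
(Budget, Elite, Premium): Velox can switch to Standard (21 → 71). Not NE.
(Budget, Elite, Elite): Glide can switch to Premium (61 → 63). Not NE.
(Standard, Premium, Premium): Turo can switch to Elite (49 → 73). Not NE.
(Standard, Premium, Elite): Velox can switch to Budget (21 → 78). Not NE.
(Standard, Elite, Premium): Glide can switch to Elite (25 → 50). Not NE.
(Standard, Elite, Elite): Velox can switch to Budget (19 → 31). Not NE.

No pure-strategy Nash equilibrium.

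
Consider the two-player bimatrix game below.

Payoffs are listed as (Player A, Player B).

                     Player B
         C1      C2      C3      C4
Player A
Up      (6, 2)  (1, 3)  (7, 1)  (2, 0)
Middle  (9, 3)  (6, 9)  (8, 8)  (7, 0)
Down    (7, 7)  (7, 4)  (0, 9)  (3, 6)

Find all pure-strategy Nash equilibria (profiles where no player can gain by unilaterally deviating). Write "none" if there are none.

(Up, C1): Player A can switch to Middle (6 → 9). Not NE.
(Up, C2): Player A can switch to Middle (1 → 6). Not NE.
(Up, C3): Player A can switch to Middle (7 → 8). Not NE.
(Up, C4): Player A can switch to Middle (2 → 7). Not NE.
(Middle, C1): Player B can switch to C2 (3 → 9). Not NE.
(Middle, C2): Player A can switch to Down (6 → 7). Not NE.
(Middle, C3): Player B can switch to C2 (8 → 9). Not NE.
(Middle, C4): Player B can switch to C1 (0 → 3). Not NE.
(Down, C1): Player A can switch to Middle (7 → 9). Not NE.
(Down, C2): Player B can switch to C1 (4 → 7). Not NE.
(The remaining 2 profiles each have a profitable deviation by the same check.)

none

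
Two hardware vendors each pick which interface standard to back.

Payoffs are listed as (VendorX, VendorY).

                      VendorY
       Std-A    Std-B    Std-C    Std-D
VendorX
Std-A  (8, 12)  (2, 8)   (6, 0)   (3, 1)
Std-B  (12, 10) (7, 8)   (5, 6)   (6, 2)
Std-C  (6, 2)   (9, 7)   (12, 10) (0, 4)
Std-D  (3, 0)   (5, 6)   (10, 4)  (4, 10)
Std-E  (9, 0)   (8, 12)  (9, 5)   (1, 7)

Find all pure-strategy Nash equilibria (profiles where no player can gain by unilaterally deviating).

(Std-B, Std-A), (Std-C, Std-C)

(Std-A, Std-A): VendorX can switch to Std-B (8 → 12). Not NE.
(Std-A, Std-B): VendorX can switch to Std-B (2 → 7). Not NE.
(Std-A, Std-C): VendorX can switch to Std-C (6 → 12). Not NE.
(Std-A, Std-D): VendorX can switch to Std-B (3 → 6). Not NE.
(Std-B, Std-A): VendorX gets 12, best alternative 9; VendorY gets 10, best alternative 8. No profitable deviation — NE.
(Std-B, Std-B): VendorX can switch to Std-C (7 → 9). Not NE.
(Std-B, Std-C): VendorX can switch to Std-A (5 → 6). Not NE.
(Std-B, Std-D): VendorY can switch to Std-A (2 → 10). Not NE.
(Std-C, Std-A): VendorX can switch to Std-A (6 → 8). Not NE.
(Std-C, Std-B): VendorY can switch to Std-C (7 → 10). Not NE.
(Std-C, Std-C): VendorX gets 12, best alternative 10; VendorY gets 10, best alternative 7. No profitable deviation — NE.
(Std-C, Std-D): VendorX can switch to Std-A (0 → 3). Not NE.
(Std-D, Std-A): VendorX can switch to Std-A (3 → 8). Not NE.
(Std-D, Std-B): VendorX can switch to Std-B (5 → 7). Not NE.
(The remaining 6 profiles each have a profitable deviation by the same check.)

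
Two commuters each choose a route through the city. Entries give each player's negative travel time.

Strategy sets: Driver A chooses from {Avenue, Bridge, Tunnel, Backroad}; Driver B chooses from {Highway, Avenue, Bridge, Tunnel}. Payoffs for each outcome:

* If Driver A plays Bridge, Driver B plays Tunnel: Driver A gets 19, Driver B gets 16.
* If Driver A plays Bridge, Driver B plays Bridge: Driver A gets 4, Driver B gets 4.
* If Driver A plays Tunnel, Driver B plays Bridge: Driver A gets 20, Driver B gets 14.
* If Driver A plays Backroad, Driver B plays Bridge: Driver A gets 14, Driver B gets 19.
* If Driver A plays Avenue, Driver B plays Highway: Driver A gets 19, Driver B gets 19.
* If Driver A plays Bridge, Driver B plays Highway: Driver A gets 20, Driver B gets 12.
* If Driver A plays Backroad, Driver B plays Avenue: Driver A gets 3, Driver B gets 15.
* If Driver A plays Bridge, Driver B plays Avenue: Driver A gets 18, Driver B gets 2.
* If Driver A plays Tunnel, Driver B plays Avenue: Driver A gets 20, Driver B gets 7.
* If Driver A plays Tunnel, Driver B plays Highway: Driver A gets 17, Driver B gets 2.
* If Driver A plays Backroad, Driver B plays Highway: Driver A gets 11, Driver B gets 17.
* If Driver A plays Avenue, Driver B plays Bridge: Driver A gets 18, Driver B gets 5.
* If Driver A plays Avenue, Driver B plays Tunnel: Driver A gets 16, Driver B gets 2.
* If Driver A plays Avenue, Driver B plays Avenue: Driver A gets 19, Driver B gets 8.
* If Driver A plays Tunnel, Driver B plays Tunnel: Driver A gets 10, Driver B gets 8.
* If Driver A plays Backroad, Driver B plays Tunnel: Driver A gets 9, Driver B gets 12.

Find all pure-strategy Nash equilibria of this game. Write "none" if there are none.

Driver A against Highway: payoffs 19, 20, 17, 11 → best response Bridge.
Driver A against Avenue: payoffs 19, 18, 20, 3 → best response Tunnel.
Driver A against Bridge: payoffs 18, 4, 20, 14 → best response Tunnel.
Driver A against Tunnel: payoffs 16, 19, 10, 9 → best response Bridge.
Driver B against Avenue: payoffs 19, 8, 5, 2 → best response Highway.
Driver B against Bridge: payoffs 12, 2, 4, 16 → best response Tunnel.
Driver B against Tunnel: payoffs 2, 7, 14, 8 → best response Bridge.
Driver B against Backroad: payoffs 17, 15, 19, 12 → best response Bridge.
Mutual best responses: (Bridge, Tunnel); (Tunnel, Bridge).

The pure Nash equilibria are (Bridge, Tunnel), (Tunnel, Bridge).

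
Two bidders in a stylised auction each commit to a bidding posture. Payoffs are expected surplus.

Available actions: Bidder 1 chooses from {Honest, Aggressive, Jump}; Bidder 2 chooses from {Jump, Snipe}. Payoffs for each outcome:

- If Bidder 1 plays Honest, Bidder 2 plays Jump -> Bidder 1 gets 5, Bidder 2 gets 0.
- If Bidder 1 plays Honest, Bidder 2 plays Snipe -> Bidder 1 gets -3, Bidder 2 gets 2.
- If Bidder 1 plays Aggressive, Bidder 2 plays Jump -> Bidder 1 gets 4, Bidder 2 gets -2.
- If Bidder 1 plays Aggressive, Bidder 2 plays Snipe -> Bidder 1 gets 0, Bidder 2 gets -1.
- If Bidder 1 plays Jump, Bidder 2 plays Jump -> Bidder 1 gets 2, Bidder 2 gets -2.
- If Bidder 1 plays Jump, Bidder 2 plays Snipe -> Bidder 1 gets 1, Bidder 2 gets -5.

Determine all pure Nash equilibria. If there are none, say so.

No pure-strategy Nash equilibrium.

Bidder 1 against Jump: payoffs 5, 4, 2 → best response Honest.
Bidder 1 against Snipe: payoffs -3, 0, 1 → best response Jump.
Bidder 2 against Honest: payoffs 0, 2 → best response Snipe.
Bidder 2 against Aggressive: payoffs -2, -1 → best response Snipe.
Bidder 2 against Jump: payoffs -2, -5 → best response Jump.
No profile is a mutual best response for all players.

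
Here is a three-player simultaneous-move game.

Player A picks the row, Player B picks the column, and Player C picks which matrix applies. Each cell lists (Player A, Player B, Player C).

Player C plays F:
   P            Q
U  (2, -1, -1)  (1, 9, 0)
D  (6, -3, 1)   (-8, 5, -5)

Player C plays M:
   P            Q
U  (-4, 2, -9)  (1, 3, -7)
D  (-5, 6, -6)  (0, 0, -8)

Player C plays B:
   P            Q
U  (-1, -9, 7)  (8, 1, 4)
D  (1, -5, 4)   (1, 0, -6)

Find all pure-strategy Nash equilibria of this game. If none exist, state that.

Pure NE: (U, Q, B)

For each player, find the best response to each opponent profile; mutual best responses are the pure NE.
Player A against (P, F): payoffs 2, 6 → best response D.
Player A against (P, M): payoffs -4, -5 → best response U.
Player A against (P, B): payoffs -1, 1 → best response D.
Player A against (Q, F): payoffs 1, -8 → best response U.
Player A against (Q, M): payoffs 1, 0 → best response U.
Player A against (Q, B): payoffs 8, 1 → best response U.
Player B against (U, F): payoffs -1, 9 → best response Q.
Player B against (U, M): payoffs 2, 3 → best response Q.
Player B against (U, B): payoffs -9, 1 → best response Q.
Player B against (D, F): payoffs -3, 5 → best response Q.
Player B against (D, M): payoffs 6, 0 → best response P.
Player B against (D, B): payoffs -5, 0 → best response Q.
Player C against (U, P): payoffs -1, -9, 7 → best response B.
Player C against (U, Q): payoffs 0, -7, 4 → best response B.
Player C against (D, P): payoffs 1, -6, 4 → best response B.
Player C against (D, Q): payoffs -5, -8, -6 → best response F.
Mutual best responses: (U, Q, B).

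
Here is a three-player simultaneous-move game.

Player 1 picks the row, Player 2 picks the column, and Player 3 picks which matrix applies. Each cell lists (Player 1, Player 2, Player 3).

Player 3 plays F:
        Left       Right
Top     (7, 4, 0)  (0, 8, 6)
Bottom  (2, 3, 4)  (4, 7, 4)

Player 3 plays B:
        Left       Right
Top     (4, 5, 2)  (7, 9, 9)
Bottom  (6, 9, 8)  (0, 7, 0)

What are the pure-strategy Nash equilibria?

Pure-strategy Nash equilibria: (Top, Right, B); (Bottom, Left, B); (Bottom, Right, F)

For each strategy profile, look for a profitable unilateral deviation.
(Top, Left, F): Player 2 can switch to Right (4 → 8). Not NE.
(Top, Left, B): Player 1 can switch to Bottom (4 → 6). Not NE.
(Top, Right, F): Player 1 can switch to Bottom (0 → 4). Not NE.
(Top, Right, B): Player 1 gets 7, best alternative 0; Player 2 gets 9, best alternative 5; Player 3 gets 9, best alternative 6. No profitable deviation — NE.
(Bottom, Left, F): Player 1 can switch to Top (2 → 7). Not NE.
(Bottom, Left, B): Player 1 gets 6, best alternative 4; Player 2 gets 9, best alternative 7; Player 3 gets 8, best alternative 4. No profitable deviation — NE.
(Bottom, Right, F): Player 1 gets 4, best alternative 0; Player 2 gets 7, best alternative 3; Player 3 gets 4, best alternative 0. No profitable deviation — NE.
(Bottom, Right, B): Player 1 can switch to Top (0 → 7). Not NE.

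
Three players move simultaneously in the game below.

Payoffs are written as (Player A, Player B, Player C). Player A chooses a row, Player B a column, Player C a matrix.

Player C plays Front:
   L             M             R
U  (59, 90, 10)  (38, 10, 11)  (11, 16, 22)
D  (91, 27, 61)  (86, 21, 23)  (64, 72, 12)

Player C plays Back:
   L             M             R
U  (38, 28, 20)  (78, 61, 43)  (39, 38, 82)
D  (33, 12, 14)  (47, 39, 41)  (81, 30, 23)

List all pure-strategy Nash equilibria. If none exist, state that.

(U, M, Back)

Mark each player's best response to every combination of opponents' strategies; a profile where every player is best-responding is a pure Nash equilibrium.
Player A against (L, Front): payoffs 59, 91 → best response D.
Player A against (L, Back): payoffs 38, 33 → best response U.
Player A against (M, Front): payoffs 38, 86 → best response D.
Player A against (M, Back): payoffs 78, 47 → best response U.
Player A against (R, Front): payoffs 11, 64 → best response D.
Player A against (R, Back): payoffs 39, 81 → best response D.
Player B against (U, Front): payoffs 90, 10, 16 → best response L.
Player B against (U, Back): payoffs 28, 61, 38 → best response M.
Player B against (D, Front): payoffs 27, 21, 72 → best response R.
Player B against (D, Back): payoffs 12, 39, 30 → best response M.
Player C against (U, L): payoffs 10, 20 → best response Back.
Player C against (U, M): payoffs 11, 43 → best response Back.
Player C against (U, R): payoffs 22, 82 → best response Back.
Player C against (D, L): payoffs 61, 14 → best response Front.
Player C against (D, M): payoffs 23, 41 → best response Back.
Player C against (D, R): payoffs 12, 23 → best response Back.
Mutual best responses: (U, M, Back).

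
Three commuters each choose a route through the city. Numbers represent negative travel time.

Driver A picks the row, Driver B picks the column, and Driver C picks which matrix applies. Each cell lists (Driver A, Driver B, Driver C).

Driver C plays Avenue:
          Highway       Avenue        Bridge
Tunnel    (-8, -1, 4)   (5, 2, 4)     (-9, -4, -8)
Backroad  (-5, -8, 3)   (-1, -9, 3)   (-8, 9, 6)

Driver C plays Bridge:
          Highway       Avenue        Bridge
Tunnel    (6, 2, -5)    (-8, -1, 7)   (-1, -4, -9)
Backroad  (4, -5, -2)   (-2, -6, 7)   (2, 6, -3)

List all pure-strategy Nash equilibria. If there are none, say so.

Mark each player's best response to every combination of opponents' strategies; a profile where every player is best-responding is a pure Nash equilibrium.
Driver A against (Highway, Avenue): payoffs -8, -5 → best response Backroad.
Driver A against (Highway, Bridge): payoffs 6, 4 → best response Tunnel.
Driver A against (Avenue, Avenue): payoffs 5, -1 → best response Tunnel.
Driver A against (Avenue, Bridge): payoffs -8, -2 → best response Backroad.
Driver A against (Bridge, Avenue): payoffs -9, -8 → best response Backroad.
Driver A against (Bridge, Bridge): payoffs -1, 2 → best response Backroad.
Driver B against (Tunnel, Avenue): payoffs -1, 2, -4 → best response Avenue.
Driver B against (Tunnel, Bridge): payoffs 2, -1, -4 → best response Highway.
Driver B against (Backroad, Avenue): payoffs -8, -9, 9 → best response Bridge.
Driver B against (Backroad, Bridge): payoffs -5, -6, 6 → best response Bridge.
Driver C against (Tunnel, Highway): payoffs 4, -5 → best response Avenue.
Driver C against (Tunnel, Avenue): payoffs 4, 7 → best response Bridge.
Driver C against (Tunnel, Bridge): payoffs -8, -9 → best response Avenue.
Driver C against (Backroad, Highway): payoffs 3, -2 → best response Avenue.
Driver C against (Backroad, Avenue): payoffs 3, 7 → best response Bridge.
Driver C against (Backroad, Bridge): payoffs 6, -3 → best response Avenue.
Mutual best responses: (Backroad, Bridge, Avenue).

The unique pure-strategy Nash equilibrium is (Backroad, Bridge, Avenue).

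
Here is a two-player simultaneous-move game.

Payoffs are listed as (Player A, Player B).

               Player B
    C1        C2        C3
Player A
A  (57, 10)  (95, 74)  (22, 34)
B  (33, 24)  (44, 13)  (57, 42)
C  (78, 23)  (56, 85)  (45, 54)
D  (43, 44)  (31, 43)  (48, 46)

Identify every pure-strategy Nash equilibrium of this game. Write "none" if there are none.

Player A against C1: payoffs 57, 33, 78, 43 → best response C.
Player A against C2: payoffs 95, 44, 56, 31 → best response A.
Player A against C3: payoffs 22, 57, 45, 48 → best response B.
Player B against A: payoffs 10, 74, 34 → best response C2.
Player B against B: payoffs 24, 13, 42 → best response C3.
Player B against C: payoffs 23, 85, 54 → best response C2.
Player B against D: payoffs 44, 43, 46 → best response C3.
Mutual best responses: (A, C2); (B, C3).

The pure Nash equilibria are (A, C2); (B, C3).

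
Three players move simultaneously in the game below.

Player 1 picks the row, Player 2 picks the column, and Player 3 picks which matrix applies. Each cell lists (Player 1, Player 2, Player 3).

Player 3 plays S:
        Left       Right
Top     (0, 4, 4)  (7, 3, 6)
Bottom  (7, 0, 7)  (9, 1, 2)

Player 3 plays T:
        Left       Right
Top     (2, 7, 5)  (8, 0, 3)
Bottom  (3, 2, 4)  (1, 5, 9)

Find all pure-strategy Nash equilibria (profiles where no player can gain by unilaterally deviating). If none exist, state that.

There is no pure-strategy Nash equilibrium.

Player 1 against (Left, S): payoffs 0, 7 → best response Bottom.
Player 1 against (Left, T): payoffs 2, 3 → best response Bottom.
Player 1 against (Right, S): payoffs 7, 9 → best response Bottom.
Player 1 against (Right, T): payoffs 8, 1 → best response Top.
Player 2 against (Top, S): payoffs 4, 3 → best response Left.
Player 2 against (Top, T): payoffs 7, 0 → best response Left.
Player 2 against (Bottom, S): payoffs 0, 1 → best response Right.
Player 2 against (Bottom, T): payoffs 2, 5 → best response Right.
Player 3 against (Top, Left): payoffs 4, 5 → best response T.
Player 3 against (Top, Right): payoffs 6, 3 → best response S.
Player 3 against (Bottom, Left): payoffs 7, 4 → best response S.
Player 3 against (Bottom, Right): payoffs 2, 9 → best response T.
No profile is a mutual best response for all players.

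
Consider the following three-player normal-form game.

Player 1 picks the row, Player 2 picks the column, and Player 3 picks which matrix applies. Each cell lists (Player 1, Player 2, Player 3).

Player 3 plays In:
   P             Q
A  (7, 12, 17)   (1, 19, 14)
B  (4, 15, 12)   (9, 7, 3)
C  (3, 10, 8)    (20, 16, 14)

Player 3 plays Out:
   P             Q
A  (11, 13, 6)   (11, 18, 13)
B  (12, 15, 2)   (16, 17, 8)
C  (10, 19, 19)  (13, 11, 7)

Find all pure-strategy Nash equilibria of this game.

(B, Q, Out); (C, Q, In)

For each player, find the best response to each opponent profile; mutual best responses are the pure NE.
Player 1 against (P, In): payoffs 7, 4, 3 → best response A.
Player 1 against (P, Out): payoffs 11, 12, 10 → best response B.
Player 1 against (Q, In): payoffs 1, 9, 20 → best response C.
Player 1 against (Q, Out): payoffs 11, 16, 13 → best response B.
Player 2 against (A, In): payoffs 12, 19 → best response Q.
Player 2 against (A, Out): payoffs 13, 18 → best response Q.
Player 2 against (B, In): payoffs 15, 7 → best response P.
Player 2 against (B, Out): payoffs 15, 17 → best response Q.
Player 2 against (C, In): payoffs 10, 16 → best response Q.
Player 2 against (C, Out): payoffs 19, 11 → best response P.
Player 3 against (A, P): payoffs 17, 6 → best response In.
Player 3 against (A, Q): payoffs 14, 13 → best response In.
Player 3 against (B, P): payoffs 12, 2 → best response In.
Player 3 against (B, Q): payoffs 3, 8 → best response Out.
Player 3 against (C, P): payoffs 8, 19 → best response Out.
Player 3 against (C, Q): payoffs 14, 7 → best response In.
Mutual best responses: (B, Q, Out); (C, Q, In).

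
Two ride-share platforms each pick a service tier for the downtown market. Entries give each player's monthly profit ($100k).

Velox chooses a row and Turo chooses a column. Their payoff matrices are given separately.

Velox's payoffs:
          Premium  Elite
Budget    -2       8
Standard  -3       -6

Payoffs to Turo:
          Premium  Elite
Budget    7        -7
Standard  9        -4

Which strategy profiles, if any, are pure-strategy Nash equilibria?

For each player, find the best response to each opponent profile; mutual best responses are the pure NE.
Velox against Premium: payoffs -2, -3 → best response Budget.
Velox against Elite: payoffs 8, -6 → best response Budget.
Turo against Budget: payoffs 7, -7 → best response Premium.
Turo against Standard: payoffs 9, -4 → best response Premium.
Mutual best responses: (Budget, Premium).

The unique pure-strategy Nash equilibrium is (Budget, Premium).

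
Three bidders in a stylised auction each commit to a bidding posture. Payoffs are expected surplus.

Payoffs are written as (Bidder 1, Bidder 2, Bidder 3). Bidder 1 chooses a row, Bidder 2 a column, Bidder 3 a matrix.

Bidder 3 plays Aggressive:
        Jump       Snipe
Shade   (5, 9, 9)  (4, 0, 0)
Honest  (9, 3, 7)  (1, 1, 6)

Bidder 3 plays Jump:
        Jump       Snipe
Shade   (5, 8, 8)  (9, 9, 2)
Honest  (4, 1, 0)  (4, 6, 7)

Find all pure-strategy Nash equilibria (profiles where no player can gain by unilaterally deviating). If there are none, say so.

Bidder 1 against (Jump, Aggressive): payoffs 5, 9 → best response Honest.
Bidder 1 against (Jump, Jump): payoffs 5, 4 → best response Shade.
Bidder 1 against (Snipe, Aggressive): payoffs 4, 1 → best response Shade.
Bidder 1 against (Snipe, Jump): payoffs 9, 4 → best response Shade.
Bidder 2 against (Shade, Aggressive): payoffs 9, 0 → best response Jump.
Bidder 2 against (Shade, Jump): payoffs 8, 9 → best response Snipe.
Bidder 2 against (Honest, Aggressive): payoffs 3, 1 → best response Jump.
Bidder 2 against (Honest, Jump): payoffs 1, 6 → best response Snipe.
Bidder 3 against (Shade, Jump): payoffs 9, 8 → best response Aggressive.
Bidder 3 against (Shade, Snipe): payoffs 0, 2 → best response Jump.
Bidder 3 against (Honest, Jump): payoffs 7, 0 → best response Aggressive.
Bidder 3 against (Honest, Snipe): payoffs 6, 7 → best response Jump.
Mutual best responses: (Shade, Snipe, Jump); (Honest, Jump, Aggressive).

The pure Nash equilibria are (Shade, Snipe, Jump), (Honest, Jump, Aggressive).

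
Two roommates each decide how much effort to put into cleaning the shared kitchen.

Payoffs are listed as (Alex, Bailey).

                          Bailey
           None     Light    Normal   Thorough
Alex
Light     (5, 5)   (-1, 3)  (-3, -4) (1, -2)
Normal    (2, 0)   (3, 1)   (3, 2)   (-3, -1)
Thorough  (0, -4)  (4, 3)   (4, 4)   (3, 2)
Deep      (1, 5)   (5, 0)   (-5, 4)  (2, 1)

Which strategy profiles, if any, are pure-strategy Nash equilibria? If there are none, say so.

Alex against None: payoffs 5, 2, 0, 1 → best response Light.
Alex against Light: payoffs -1, 3, 4, 5 → best response Deep.
Alex against Normal: payoffs -3, 3, 4, -5 → best response Thorough.
Alex against Thorough: payoffs 1, -3, 3, 2 → best response Thorough.
Bailey against Light: payoffs 5, 3, -4, -2 → best response None.
Bailey against Normal: payoffs 0, 1, 2, -1 → best response Normal.
Bailey against Thorough: payoffs -4, 3, 4, 2 → best response Normal.
Bailey against Deep: payoffs 5, 0, 4, 1 → best response None.
Mutual best responses: (Light, None); (Thorough, Normal).

The pure Nash equilibria are (Light, None), (Thorough, Normal).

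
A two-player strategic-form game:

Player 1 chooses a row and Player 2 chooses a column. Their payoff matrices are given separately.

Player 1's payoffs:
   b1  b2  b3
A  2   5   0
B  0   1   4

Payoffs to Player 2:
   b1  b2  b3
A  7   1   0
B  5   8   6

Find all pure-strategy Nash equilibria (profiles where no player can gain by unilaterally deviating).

Pure NE: (A, b1)

For each strategy profile, look for a profitable unilateral deviation.
(A, b1): Player 1 gets 2, best alternative 0; Player 2 gets 7, best alternative 1. No profitable deviation — NE.
(A, b2): Player 2 can switch to b1 (1 → 7). Not NE.
(A, b3): Player 1 can switch to B (0 → 4). Not NE.
(B, b1): Player 1 can switch to A (0 → 2). Not NE.
(B, b2): Player 1 can switch to A (1 → 5). Not NE.
(B, b3): Player 2 can switch to b2 (6 → 8). Not NE.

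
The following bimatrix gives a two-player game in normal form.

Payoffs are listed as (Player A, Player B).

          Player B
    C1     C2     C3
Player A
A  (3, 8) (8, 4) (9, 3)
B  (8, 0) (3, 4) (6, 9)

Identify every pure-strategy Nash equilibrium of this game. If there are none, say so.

Check each profile: it is a Nash equilibrium iff no player can strictly gain by switching unilaterally.
(A, C1): Player A can switch to B (3 → 8). Not NE.
(A, C2): Player B can switch to C1 (4 → 8). Not NE.
(A, C3): Player B can switch to C1 (3 → 8). Not NE.
(B, C1): Player B can switch to C2 (0 → 4). Not NE.
(B, C2): Player A can switch to A (3 → 8). Not NE.
(B, C3): Player A can switch to A (6 → 9). Not NE.

There is no pure-strategy Nash equilibrium.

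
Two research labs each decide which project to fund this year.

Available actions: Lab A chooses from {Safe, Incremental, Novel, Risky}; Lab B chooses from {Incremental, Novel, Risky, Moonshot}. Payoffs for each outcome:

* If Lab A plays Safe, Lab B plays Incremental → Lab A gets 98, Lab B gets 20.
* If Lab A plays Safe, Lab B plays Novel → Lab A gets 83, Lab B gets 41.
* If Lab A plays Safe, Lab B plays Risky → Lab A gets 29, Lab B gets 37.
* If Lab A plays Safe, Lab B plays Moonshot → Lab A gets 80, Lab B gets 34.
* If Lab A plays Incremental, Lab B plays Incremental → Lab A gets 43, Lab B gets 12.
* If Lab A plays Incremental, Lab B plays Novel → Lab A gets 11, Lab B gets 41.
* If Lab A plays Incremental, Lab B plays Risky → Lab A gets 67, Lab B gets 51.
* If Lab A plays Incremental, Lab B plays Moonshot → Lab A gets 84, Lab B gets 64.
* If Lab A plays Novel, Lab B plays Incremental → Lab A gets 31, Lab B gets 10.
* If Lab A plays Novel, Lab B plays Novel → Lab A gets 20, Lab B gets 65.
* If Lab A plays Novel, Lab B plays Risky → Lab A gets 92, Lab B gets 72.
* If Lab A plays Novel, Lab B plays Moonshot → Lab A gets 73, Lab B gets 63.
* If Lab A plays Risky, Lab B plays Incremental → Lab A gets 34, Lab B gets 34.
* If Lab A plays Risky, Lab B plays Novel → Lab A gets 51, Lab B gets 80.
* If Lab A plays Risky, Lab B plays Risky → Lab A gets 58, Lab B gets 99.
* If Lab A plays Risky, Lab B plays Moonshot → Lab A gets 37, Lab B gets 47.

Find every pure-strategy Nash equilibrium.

(Safe, Novel), (Incremental, Moonshot), (Novel, Risky)

Mark each player's best response to every combination of opponents' strategies; a profile where every player is best-responding is a pure Nash equilibrium.
Lab A against Incremental: payoffs 98, 43, 31, 34 → best response Safe.
Lab A against Novel: payoffs 83, 11, 20, 51 → best response Safe.
Lab A against Risky: payoffs 29, 67, 92, 58 → best response Novel.
Lab A against Moonshot: payoffs 80, 84, 73, 37 → best response Incremental.
Lab B against Safe: payoffs 20, 41, 37, 34 → best response Novel.
Lab B against Incremental: payoffs 12, 41, 51, 64 → best response Moonshot.
Lab B against Novel: payoffs 10, 65, 72, 63 → best response Risky.
Lab B against Risky: payoffs 34, 80, 99, 47 → best response Risky.
Mutual best responses: (Safe, Novel); (Incremental, Moonshot); (Novel, Risky).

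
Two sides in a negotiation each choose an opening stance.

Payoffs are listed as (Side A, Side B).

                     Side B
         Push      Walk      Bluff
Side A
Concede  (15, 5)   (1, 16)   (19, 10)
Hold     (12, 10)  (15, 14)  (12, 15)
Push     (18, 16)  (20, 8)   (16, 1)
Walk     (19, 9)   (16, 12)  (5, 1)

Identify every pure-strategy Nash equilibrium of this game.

(Concede, Push): Side A can switch to Push (15 → 18). Not NE.
(Concede, Walk): Side A can switch to Hold (1 → 15). Not NE.
(Concede, Bluff): Side B can switch to Walk (10 → 16). Not NE.
(Hold, Push): Side A can switch to Concede (12 → 15). Not NE.
(Hold, Walk): Side A can switch to Push (15 → 20). Not NE.
(Hold, Bluff): Side A can switch to Concede (12 → 19). Not NE.
(Push, Push): Side A can switch to Walk (18 → 19). Not NE.
(Push, Walk): Side B can switch to Push (8 → 16). Not NE.
(The remaining 4 profiles each have a profitable deviation by the same check.)

This game has no pure Nash equilibrium.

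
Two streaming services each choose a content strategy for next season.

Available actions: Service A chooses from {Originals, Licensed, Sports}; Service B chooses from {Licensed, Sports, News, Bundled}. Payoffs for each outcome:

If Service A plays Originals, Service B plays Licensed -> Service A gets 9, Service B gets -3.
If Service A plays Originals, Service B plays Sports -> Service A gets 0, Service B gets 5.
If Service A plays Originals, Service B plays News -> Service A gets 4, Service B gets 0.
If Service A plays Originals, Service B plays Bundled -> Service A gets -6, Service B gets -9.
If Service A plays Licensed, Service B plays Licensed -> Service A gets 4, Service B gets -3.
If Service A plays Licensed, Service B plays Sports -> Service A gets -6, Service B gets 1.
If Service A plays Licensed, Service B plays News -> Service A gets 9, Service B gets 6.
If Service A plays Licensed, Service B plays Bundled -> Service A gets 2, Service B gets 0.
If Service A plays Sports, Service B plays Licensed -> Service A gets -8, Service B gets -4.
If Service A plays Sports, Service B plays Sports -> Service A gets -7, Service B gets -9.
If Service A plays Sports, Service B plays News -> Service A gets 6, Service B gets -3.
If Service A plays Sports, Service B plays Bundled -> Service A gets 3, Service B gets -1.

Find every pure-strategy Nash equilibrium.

The pure Nash equilibria are (Originals, Sports), (Licensed, News), (Sports, Bundled).

For each strategy profile, look for a profitable unilateral deviation.
(Originals, Licensed): Service B can switch to Sports (-3 → 5). Not NE.
(Originals, Sports): Service A gets 0, best alternative -6; Service B gets 5, best alternative 0. No profitable deviation — NE.
(Originals, News): Service A can switch to Licensed (4 → 9). Not NE.
(Originals, Bundled): Service A can switch to Licensed (-6 → 2). Not NE.
(Licensed, Licensed): Service A can switch to Originals (4 → 9). Not NE.
(Licensed, Sports): Service A can switch to Originals (-6 → 0). Not NE.
(Licensed, News): Service A gets 9, best alternative 6; Service B gets 6, best alternative 1. No profitable deviation — NE.
(Licensed, Bundled): Service A can switch to Sports (2 → 3). Not NE.
(Sports, Bundled): Service A gets 3, best alternative 2; Service B gets -1, best alternative -3. No profitable deviation — NE.
(The remaining 3 profiles each have a profitable deviation by the same check.)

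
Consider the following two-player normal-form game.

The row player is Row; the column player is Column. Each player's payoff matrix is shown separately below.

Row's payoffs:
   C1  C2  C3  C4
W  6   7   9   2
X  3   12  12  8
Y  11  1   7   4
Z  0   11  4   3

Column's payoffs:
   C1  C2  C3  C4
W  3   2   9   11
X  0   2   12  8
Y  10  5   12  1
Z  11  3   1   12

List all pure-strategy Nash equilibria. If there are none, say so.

Pure NE: (X, C3)

For each player, find the best response to each opponent profile; mutual best responses are the pure NE.
Row against C1: payoffs 6, 3, 11, 0 → best response Y.
Row against C2: payoffs 7, 12, 1, 11 → best response X.
Row against C3: payoffs 9, 12, 7, 4 → best response X.
Row against C4: payoffs 2, 8, 4, 3 → best response X.
Column against W: payoffs 3, 2, 9, 11 → best response C4.
Column against X: payoffs 0, 2, 12, 8 → best response C3.
Column against Y: payoffs 10, 5, 12, 1 → best response C3.
Column against Z: payoffs 11, 3, 1, 12 → best response C4.
Mutual best responses: (X, C3).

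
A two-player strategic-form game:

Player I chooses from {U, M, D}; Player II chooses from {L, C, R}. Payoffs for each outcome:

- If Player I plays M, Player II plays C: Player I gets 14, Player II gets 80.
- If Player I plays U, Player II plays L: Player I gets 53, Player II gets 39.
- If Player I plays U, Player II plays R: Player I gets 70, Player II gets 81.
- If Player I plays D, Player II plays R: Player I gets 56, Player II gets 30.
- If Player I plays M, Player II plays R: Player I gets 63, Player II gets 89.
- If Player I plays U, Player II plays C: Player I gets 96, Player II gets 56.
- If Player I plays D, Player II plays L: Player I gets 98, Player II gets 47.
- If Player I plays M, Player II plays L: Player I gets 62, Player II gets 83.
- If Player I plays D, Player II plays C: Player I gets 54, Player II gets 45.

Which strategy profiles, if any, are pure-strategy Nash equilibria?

Player I against L: payoffs 53, 62, 98 → best response D.
Player I against C: payoffs 96, 14, 54 → best response U.
Player I against R: payoffs 70, 63, 56 → best response U.
Player II against U: payoffs 39, 56, 81 → best response R.
Player II against M: payoffs 83, 80, 89 → best response R.
Player II against D: payoffs 47, 45, 30 → best response L.
Mutual best responses: (U, R); (D, L).

(U, R), (D, L)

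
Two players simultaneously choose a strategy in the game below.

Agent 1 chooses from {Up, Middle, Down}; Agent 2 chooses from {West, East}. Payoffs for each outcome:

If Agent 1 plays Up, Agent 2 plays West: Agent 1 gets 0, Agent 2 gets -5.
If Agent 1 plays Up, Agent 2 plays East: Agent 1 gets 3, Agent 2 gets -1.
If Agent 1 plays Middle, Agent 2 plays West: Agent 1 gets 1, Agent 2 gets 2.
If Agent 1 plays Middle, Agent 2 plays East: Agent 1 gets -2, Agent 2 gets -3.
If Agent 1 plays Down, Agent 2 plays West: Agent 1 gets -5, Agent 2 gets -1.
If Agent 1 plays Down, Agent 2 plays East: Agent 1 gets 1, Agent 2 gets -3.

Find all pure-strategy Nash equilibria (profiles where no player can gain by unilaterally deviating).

Agent 1 against West: payoffs 0, 1, -5 → best response Middle.
Agent 1 against East: payoffs 3, -2, 1 → best response Up.
Agent 2 against Up: payoffs -5, -1 → best response East.
Agent 2 against Middle: payoffs 2, -3 → best response West.
Agent 2 against Down: payoffs -1, -3 → best response West.
Mutual best responses: (Up, East); (Middle, West).

(Up, East) and (Middle, West)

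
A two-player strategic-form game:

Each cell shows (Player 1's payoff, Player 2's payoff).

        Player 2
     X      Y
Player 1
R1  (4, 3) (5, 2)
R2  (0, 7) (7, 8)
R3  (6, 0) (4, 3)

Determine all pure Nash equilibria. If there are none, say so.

Mark each player's best response to every combination of opponents' strategies; a profile where every player is best-responding is a pure Nash equilibrium.
Player 1 against X: payoffs 4, 0, 6 → best response R3.
Player 1 against Y: payoffs 5, 7, 4 → best response R2.
Player 2 against R1: payoffs 3, 2 → best response X.
Player 2 against R2: payoffs 7, 8 → best response Y.
Player 2 against R3: payoffs 0, 3 → best response Y.
Mutual best responses: (R2, Y).

(R2, Y)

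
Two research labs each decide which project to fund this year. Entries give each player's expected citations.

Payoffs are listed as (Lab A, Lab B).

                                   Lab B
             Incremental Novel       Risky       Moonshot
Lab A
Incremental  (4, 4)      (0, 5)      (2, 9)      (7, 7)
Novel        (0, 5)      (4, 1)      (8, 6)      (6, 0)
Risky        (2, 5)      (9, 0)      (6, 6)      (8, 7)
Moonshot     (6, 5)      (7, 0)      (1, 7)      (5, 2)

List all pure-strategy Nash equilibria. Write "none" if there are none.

Check each profile: it is a Nash equilibrium iff no player can strictly gain by switching unilaterally.
(Incremental, Incremental): Lab A can switch to Moonshot (4 → 6). Not NE.
(Incremental, Novel): Lab A can switch to Novel (0 → 4). Not NE.
(Incremental, Risky): Lab A can switch to Novel (2 → 8). Not NE.
(Incremental, Moonshot): Lab A can switch to Risky (7 → 8). Not NE.
(Novel, Incremental): Lab A can switch to Incremental (0 → 4). Not NE.
(Novel, Novel): Lab A can switch to Risky (4 → 9). Not NE.
(Novel, Risky): Lab A gets 8, best alternative 6; Lab B gets 6, best alternative 5. No profitable deviation — NE.
(Novel, Moonshot): Lab A can switch to Incremental (6 → 7). Not NE.
(Risky, Incremental): Lab A can switch to Incremental (2 → 4). Not NE.
(Risky, Moonshot): Lab A gets 8, best alternative 7; Lab B gets 7, best alternative 6. No profitable deviation — NE.
(The remaining 6 profiles each have a profitable deviation by the same check.)

The pure Nash equilibria are (Novel, Risky); (Risky, Moonshot).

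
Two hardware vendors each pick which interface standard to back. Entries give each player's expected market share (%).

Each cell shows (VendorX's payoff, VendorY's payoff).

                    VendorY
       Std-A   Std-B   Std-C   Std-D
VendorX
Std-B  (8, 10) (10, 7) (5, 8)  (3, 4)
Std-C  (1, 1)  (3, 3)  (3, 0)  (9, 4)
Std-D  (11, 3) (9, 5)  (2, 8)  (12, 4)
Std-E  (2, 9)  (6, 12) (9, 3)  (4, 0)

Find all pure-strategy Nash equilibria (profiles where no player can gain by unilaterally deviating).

(Std-B, Std-A): VendorX can switch to Std-D (8 → 11). Not NE.
(Std-B, Std-B): VendorY can switch to Std-A (7 → 10). Not NE.
(Std-B, Std-C): VendorX can switch to Std-E (5 → 9). Not NE.
(Std-B, Std-D): VendorX can switch to Std-C (3 → 9). Not NE.
(Std-C, Std-A): VendorX can switch to Std-B (1 → 8). Not NE.
(Std-C, Std-B): VendorX can switch to Std-B (3 → 10). Not NE.
(Std-C, Std-C): VendorX can switch to Std-B (3 → 5). Not NE.
(Std-C, Std-D): VendorX can switch to Std-D (9 → 12). Not NE.
(Std-D, Std-A): VendorY can switch to Std-B (3 → 5). Not NE.
(Std-D, Std-B): VendorX can switch to Std-B (9 → 10). Not NE.
(Std-D, Std-C): VendorX can switch to Std-B (2 → 5). Not NE.
(Std-D, Std-D): VendorY can switch to Std-B (4 → 5). Not NE.
(The remaining 4 profiles each have a profitable deviation by the same check.)

There is no pure-strategy Nash equilibrium.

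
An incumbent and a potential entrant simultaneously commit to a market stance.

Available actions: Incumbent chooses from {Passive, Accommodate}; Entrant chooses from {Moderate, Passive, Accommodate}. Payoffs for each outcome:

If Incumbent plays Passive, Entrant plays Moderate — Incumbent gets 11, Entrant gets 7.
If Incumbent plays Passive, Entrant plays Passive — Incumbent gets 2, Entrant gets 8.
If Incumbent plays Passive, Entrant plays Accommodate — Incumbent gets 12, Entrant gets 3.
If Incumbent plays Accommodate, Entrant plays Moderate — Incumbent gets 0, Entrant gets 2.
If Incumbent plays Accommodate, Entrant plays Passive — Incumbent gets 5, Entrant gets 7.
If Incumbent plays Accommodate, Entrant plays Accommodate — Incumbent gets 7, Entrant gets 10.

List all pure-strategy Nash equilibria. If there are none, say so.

There is no pure-strategy Nash equilibrium.

Incumbent against Moderate: payoffs 11, 0 → best response Passive.
Incumbent against Passive: payoffs 2, 5 → best response Accommodate.
Incumbent against Accommodate: payoffs 12, 7 → best response Passive.
Entrant against Passive: payoffs 7, 8, 3 → best response Passive.
Entrant against Accommodate: payoffs 2, 7, 10 → best response Accommodate.
No profile is a mutual best response for all players.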